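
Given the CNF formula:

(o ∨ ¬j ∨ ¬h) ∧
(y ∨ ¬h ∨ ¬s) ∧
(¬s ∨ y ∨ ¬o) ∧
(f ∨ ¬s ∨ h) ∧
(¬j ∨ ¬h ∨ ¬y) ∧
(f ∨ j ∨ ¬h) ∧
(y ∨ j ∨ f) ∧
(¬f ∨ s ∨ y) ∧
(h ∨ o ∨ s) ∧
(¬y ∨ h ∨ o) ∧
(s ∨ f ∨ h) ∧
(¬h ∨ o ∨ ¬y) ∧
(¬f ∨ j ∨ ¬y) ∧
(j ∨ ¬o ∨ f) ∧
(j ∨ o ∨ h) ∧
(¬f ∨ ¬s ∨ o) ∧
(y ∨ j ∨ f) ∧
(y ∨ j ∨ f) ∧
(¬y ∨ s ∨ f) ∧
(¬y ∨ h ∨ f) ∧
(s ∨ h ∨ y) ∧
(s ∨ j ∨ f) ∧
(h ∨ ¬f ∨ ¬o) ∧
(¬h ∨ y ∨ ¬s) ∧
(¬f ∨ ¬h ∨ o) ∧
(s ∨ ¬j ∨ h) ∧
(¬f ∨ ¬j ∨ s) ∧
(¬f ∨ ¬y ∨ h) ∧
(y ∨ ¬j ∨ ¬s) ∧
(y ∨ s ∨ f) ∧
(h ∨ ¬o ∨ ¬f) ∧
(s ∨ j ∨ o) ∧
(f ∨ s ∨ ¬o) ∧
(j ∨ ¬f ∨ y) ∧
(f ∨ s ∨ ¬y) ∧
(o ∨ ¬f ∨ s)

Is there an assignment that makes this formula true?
No

No, the formula is not satisfiable.

No assignment of truth values to the variables can make all 36 clauses true simultaneously.

The formula is UNSAT (unsatisfiable).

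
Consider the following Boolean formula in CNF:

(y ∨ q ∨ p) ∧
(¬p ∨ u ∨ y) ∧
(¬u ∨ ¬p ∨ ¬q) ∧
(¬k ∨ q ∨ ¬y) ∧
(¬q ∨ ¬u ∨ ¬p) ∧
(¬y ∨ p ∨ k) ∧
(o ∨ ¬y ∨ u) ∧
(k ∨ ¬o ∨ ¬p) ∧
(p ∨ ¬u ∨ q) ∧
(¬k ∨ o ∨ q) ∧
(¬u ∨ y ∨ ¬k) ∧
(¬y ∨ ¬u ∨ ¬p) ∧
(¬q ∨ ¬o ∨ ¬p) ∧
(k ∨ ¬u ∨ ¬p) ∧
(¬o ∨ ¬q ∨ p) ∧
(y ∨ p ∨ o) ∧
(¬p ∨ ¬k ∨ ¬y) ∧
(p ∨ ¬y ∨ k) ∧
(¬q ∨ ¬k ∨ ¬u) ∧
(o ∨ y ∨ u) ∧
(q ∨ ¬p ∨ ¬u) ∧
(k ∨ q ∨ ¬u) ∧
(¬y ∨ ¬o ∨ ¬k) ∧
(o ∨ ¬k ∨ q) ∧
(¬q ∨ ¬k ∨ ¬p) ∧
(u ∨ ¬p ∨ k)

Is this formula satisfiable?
No

No, the formula is not satisfiable.

No assignment of truth values to the variables can make all 26 clauses true simultaneously.

The formula is UNSAT (unsatisfiable).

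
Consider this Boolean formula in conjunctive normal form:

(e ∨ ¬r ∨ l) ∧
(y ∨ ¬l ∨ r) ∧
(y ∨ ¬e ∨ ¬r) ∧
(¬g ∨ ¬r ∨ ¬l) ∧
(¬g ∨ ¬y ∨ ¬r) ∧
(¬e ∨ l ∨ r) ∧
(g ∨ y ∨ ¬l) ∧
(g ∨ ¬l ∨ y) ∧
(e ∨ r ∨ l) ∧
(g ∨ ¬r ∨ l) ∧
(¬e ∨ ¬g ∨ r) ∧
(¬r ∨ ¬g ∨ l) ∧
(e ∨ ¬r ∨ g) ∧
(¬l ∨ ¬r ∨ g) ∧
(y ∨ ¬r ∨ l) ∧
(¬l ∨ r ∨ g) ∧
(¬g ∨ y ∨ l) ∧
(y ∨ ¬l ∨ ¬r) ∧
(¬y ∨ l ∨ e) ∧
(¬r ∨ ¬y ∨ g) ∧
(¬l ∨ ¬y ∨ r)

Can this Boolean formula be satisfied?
No

No, the formula is not satisfiable.

No assignment of truth values to the variables can make all 21 clauses true simultaneously.

The formula is UNSAT (unsatisfiable).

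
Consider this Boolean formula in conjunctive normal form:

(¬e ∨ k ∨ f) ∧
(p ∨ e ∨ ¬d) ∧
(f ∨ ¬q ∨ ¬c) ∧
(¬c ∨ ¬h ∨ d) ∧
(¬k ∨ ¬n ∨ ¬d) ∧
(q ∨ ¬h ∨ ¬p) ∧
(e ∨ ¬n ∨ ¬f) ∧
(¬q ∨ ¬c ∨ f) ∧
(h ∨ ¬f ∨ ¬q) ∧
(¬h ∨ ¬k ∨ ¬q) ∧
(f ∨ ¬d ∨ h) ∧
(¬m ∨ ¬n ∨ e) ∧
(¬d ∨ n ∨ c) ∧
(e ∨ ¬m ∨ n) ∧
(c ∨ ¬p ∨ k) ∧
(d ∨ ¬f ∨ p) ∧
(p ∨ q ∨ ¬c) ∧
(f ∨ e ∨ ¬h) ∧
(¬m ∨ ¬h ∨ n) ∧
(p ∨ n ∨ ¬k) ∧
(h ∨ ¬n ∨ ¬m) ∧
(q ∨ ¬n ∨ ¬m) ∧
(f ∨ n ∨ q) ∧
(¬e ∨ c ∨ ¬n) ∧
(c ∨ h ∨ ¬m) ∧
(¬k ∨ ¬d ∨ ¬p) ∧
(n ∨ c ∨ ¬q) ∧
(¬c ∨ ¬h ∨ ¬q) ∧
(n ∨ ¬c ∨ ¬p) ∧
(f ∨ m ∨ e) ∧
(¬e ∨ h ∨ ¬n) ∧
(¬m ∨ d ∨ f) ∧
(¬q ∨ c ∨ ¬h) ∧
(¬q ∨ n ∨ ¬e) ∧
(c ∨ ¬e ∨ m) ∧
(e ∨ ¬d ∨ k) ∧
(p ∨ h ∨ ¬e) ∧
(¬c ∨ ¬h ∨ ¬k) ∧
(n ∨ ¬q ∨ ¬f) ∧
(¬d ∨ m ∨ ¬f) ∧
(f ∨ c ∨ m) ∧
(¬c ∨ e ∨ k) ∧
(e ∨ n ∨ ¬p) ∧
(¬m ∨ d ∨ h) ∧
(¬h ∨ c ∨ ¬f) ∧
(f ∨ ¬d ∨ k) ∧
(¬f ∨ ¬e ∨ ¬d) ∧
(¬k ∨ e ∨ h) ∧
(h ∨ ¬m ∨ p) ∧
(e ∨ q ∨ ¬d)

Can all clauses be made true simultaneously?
No

No, the formula is not satisfiable.

No assignment of truth values to the variables can make all 50 clauses true simultaneously.

The formula is UNSAT (unsatisfiable).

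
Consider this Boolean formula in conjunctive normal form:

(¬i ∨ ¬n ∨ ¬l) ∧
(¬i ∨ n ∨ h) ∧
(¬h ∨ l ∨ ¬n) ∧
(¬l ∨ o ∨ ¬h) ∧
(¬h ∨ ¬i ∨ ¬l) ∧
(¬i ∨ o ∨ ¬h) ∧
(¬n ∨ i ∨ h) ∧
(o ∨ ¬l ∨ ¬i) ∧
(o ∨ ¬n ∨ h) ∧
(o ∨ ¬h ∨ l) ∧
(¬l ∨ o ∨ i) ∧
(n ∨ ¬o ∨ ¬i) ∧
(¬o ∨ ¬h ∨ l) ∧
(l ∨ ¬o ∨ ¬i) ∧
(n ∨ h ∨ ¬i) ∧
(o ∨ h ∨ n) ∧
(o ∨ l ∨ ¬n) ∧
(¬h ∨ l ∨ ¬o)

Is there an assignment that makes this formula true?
Yes

Yes, the formula is satisfiable.

One satisfying assignment is: i=False, n=False, h=False, l=False, o=True

Verification: With this assignment, all 18 clauses evaluate to true.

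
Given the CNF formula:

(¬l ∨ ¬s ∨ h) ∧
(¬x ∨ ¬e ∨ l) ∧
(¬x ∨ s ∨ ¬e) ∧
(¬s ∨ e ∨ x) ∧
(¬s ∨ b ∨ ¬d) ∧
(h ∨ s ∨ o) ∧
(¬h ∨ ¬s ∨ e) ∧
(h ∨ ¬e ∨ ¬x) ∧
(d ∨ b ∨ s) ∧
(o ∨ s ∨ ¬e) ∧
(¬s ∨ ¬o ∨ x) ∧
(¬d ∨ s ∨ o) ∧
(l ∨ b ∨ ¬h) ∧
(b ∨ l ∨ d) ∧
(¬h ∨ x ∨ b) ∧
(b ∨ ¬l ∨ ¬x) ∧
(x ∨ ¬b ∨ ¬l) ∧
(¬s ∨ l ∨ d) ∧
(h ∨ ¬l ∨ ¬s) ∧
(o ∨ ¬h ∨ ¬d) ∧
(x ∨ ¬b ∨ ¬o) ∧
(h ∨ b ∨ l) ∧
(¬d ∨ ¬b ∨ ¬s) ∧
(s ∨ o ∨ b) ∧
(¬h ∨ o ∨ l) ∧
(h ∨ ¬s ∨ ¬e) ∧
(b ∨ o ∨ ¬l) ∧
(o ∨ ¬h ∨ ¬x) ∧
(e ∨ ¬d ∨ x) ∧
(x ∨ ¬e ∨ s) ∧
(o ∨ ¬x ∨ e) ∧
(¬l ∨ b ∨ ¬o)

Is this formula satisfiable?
Yes

Yes, the formula is satisfiable.

One satisfying assignment is: l=False, h=False, b=True, d=False, s=False, e=False, x=True, o=True

Verification: With this assignment, all 32 clauses evaluate to true.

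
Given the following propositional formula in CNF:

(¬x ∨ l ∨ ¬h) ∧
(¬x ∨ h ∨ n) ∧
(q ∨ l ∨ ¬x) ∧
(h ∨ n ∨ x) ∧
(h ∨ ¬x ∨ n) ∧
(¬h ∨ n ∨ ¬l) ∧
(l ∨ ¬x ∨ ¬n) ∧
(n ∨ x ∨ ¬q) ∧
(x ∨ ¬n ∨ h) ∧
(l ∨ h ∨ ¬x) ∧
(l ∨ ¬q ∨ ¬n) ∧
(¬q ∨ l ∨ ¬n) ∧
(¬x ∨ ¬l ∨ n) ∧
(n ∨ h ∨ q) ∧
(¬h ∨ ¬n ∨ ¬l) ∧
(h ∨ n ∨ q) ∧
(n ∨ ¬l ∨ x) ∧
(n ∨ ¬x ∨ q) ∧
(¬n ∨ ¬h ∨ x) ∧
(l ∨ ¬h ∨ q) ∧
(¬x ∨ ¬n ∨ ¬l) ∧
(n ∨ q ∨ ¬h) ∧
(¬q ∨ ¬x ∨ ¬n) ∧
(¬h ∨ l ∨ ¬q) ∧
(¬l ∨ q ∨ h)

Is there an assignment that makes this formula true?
No

No, the formula is not satisfiable.

No assignment of truth values to the variables can make all 25 clauses true simultaneously.

The formula is UNSAT (unsatisfiable).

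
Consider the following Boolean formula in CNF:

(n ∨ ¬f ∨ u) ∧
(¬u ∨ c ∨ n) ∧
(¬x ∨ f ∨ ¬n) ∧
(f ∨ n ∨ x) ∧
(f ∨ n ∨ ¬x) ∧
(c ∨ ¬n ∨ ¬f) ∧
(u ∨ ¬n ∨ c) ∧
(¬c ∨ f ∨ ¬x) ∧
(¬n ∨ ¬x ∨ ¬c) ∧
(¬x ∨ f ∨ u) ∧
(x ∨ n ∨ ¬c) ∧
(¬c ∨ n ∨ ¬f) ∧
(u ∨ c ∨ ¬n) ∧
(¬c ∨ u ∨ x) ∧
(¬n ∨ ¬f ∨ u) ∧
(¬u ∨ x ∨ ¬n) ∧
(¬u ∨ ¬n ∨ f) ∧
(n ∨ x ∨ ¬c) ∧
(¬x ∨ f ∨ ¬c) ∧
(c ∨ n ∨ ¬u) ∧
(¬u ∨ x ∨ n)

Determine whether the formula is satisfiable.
No

No, the formula is not satisfiable.

No assignment of truth values to the variables can make all 21 clauses true simultaneously.

The formula is UNSAT (unsatisfiable).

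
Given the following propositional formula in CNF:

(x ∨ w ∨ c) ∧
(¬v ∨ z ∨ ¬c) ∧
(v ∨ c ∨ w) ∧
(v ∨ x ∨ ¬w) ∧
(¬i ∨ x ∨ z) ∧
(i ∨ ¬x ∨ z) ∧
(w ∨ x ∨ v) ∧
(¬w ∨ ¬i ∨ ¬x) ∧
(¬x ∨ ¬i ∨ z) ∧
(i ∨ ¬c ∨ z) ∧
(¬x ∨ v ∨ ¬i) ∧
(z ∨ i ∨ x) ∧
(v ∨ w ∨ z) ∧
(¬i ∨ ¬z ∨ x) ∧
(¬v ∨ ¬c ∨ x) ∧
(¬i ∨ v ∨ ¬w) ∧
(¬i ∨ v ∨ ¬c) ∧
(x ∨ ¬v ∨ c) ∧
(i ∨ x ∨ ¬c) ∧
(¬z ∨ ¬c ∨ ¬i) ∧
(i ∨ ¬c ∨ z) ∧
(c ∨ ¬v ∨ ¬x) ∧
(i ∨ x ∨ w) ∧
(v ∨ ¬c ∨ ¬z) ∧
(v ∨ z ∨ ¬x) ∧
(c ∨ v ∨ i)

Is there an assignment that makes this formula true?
Yes

Yes, the formula is satisfiable.

One satisfying assignment is: x=True, w=False, i=False, z=True, v=True, c=True

Verification: With this assignment, all 26 clauses evaluate to true.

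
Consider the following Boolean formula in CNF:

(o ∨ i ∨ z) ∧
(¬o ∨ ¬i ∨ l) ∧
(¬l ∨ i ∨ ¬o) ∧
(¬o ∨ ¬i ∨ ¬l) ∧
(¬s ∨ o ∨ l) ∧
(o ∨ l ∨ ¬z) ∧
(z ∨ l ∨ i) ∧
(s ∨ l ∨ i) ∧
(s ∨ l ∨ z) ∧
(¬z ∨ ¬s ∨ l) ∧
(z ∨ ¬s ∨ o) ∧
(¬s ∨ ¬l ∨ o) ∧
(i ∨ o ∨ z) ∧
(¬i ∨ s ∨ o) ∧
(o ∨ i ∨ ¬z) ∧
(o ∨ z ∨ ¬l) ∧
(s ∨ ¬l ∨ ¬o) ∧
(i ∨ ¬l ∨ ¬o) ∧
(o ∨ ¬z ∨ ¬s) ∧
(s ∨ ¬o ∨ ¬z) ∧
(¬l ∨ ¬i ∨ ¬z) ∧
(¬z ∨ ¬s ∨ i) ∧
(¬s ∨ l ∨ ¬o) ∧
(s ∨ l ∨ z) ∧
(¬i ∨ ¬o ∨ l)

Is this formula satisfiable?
No

No, the formula is not satisfiable.

No assignment of truth values to the variables can make all 25 clauses true simultaneously.

The formula is UNSAT (unsatisfiable).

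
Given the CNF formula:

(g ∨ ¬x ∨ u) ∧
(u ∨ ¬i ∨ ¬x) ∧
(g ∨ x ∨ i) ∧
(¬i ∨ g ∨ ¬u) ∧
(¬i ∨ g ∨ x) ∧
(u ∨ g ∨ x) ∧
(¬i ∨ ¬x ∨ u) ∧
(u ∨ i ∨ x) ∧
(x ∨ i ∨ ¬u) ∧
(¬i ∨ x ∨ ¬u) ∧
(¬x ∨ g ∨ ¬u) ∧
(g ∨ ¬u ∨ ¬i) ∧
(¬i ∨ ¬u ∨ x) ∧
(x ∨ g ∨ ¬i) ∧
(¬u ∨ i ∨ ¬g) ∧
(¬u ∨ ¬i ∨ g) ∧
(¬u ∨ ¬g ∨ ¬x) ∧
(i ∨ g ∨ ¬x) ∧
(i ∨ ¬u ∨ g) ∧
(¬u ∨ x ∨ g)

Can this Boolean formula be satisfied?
Yes

Yes, the formula is satisfiable.

One satisfying assignment is: u=False, x=True, g=True, i=False

Verification: With this assignment, all 20 clauses evaluate to true.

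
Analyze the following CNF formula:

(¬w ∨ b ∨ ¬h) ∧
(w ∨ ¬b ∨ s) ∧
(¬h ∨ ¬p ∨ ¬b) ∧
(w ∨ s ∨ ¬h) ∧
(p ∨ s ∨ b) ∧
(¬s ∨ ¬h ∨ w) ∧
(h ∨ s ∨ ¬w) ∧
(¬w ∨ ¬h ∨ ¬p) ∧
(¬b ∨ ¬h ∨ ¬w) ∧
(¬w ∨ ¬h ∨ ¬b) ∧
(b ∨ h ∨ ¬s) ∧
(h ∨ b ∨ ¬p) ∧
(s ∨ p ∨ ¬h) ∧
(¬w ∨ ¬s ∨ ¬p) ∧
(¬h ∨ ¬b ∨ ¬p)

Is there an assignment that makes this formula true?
Yes

Yes, the formula is satisfiable.

One satisfying assignment is: b=True, p=False, s=True, w=True, h=False

Verification: With this assignment, all 15 clauses evaluate to true.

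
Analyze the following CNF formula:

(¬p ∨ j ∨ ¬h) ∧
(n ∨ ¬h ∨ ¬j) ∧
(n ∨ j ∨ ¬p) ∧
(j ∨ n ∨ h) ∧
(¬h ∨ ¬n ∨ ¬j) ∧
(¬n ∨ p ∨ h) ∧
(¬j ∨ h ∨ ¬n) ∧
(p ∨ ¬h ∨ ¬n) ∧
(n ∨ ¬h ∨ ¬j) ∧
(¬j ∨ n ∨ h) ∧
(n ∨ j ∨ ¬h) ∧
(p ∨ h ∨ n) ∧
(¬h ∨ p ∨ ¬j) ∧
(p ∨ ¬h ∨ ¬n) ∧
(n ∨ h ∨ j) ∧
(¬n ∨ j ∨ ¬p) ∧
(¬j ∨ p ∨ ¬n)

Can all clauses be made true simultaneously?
No

No, the formula is not satisfiable.

No assignment of truth values to the variables can make all 17 clauses true simultaneously.

The formula is UNSAT (unsatisfiable).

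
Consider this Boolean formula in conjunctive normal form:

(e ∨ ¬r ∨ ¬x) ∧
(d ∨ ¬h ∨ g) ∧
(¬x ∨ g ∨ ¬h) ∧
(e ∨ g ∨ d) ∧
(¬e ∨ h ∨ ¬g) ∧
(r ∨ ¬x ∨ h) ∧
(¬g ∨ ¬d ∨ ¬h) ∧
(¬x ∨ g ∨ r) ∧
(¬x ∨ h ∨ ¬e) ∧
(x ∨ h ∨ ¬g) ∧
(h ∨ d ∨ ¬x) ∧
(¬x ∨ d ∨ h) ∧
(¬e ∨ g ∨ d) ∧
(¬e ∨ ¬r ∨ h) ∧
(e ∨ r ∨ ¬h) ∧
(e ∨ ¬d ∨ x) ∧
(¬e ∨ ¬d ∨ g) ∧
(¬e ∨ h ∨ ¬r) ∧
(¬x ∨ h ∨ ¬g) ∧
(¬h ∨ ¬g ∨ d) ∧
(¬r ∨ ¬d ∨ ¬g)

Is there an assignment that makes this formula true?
No

No, the formula is not satisfiable.

No assignment of truth values to the variables can make all 21 clauses true simultaneously.

The formula is UNSAT (unsatisfiable).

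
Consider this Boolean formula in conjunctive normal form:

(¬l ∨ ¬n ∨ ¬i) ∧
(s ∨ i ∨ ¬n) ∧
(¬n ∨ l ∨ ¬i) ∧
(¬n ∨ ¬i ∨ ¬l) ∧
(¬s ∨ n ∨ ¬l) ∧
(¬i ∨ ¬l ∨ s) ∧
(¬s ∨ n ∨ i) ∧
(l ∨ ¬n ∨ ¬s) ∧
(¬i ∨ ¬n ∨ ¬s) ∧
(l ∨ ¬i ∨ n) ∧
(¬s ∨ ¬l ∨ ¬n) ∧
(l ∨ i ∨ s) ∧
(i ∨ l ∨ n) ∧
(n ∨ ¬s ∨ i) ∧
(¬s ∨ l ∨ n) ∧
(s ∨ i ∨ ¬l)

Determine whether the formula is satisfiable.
No

No, the formula is not satisfiable.

No assignment of truth values to the variables can make all 16 clauses true simultaneously.

The formula is UNSAT (unsatisfiable).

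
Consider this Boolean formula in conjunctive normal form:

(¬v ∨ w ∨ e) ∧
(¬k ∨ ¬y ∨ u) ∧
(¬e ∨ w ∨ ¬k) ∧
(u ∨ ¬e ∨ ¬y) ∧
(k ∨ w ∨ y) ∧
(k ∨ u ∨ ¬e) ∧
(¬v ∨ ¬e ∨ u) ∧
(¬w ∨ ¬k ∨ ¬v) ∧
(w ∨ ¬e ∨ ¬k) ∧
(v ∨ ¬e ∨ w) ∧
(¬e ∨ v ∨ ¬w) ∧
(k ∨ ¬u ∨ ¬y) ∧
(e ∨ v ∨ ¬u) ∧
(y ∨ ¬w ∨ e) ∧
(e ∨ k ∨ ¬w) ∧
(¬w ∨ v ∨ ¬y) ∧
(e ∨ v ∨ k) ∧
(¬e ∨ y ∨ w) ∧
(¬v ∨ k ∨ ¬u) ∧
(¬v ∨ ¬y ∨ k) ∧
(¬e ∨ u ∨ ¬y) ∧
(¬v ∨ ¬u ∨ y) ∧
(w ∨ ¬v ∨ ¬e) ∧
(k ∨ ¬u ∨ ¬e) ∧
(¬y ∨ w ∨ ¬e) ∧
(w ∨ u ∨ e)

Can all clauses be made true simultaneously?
No

No, the formula is not satisfiable.

No assignment of truth values to the variables can make all 26 clauses true simultaneously.

The formula is UNSAT (unsatisfiable).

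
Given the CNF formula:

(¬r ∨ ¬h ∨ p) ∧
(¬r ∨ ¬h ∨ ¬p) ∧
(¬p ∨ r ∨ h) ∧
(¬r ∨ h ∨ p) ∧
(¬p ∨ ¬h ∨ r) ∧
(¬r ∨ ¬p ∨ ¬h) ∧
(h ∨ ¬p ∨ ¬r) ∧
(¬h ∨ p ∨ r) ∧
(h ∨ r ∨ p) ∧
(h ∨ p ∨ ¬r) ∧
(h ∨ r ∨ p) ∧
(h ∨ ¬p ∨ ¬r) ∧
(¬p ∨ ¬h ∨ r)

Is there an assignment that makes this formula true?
No

No, the formula is not satisfiable.

No assignment of truth values to the variables can make all 13 clauses true simultaneously.

The formula is UNSAT (unsatisfiable).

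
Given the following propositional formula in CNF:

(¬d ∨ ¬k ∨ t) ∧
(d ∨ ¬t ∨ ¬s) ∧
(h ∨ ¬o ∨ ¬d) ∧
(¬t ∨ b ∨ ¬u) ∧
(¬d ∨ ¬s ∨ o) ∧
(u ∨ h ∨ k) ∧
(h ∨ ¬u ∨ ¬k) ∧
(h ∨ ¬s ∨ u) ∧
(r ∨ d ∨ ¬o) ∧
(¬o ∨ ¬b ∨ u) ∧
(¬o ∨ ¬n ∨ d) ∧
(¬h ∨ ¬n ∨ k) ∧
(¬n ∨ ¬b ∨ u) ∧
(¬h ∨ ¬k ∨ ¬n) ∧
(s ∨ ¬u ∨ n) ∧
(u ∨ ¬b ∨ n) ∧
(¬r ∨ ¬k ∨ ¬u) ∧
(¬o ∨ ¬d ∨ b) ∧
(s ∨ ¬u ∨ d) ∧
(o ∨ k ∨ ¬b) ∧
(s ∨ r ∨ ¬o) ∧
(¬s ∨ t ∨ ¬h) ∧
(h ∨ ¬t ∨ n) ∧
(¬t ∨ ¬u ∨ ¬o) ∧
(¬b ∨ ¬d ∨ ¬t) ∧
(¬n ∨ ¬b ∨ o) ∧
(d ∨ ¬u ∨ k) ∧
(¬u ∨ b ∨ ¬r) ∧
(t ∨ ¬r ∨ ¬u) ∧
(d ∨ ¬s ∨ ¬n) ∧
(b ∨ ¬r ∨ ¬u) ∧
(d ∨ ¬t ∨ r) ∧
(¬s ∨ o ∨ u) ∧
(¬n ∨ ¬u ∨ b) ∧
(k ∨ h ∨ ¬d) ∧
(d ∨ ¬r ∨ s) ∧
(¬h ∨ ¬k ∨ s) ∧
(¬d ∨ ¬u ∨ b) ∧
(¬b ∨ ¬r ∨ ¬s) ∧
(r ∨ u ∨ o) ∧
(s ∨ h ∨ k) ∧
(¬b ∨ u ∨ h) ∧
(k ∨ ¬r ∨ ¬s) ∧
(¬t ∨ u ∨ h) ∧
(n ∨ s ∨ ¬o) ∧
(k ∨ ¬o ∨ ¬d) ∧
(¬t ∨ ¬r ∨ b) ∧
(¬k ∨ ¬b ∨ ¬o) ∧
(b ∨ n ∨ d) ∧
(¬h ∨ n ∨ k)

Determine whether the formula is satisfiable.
No

No, the formula is not satisfiable.

No assignment of truth values to the variables can make all 50 clauses true simultaneously.

The formula is UNSAT (unsatisfiable).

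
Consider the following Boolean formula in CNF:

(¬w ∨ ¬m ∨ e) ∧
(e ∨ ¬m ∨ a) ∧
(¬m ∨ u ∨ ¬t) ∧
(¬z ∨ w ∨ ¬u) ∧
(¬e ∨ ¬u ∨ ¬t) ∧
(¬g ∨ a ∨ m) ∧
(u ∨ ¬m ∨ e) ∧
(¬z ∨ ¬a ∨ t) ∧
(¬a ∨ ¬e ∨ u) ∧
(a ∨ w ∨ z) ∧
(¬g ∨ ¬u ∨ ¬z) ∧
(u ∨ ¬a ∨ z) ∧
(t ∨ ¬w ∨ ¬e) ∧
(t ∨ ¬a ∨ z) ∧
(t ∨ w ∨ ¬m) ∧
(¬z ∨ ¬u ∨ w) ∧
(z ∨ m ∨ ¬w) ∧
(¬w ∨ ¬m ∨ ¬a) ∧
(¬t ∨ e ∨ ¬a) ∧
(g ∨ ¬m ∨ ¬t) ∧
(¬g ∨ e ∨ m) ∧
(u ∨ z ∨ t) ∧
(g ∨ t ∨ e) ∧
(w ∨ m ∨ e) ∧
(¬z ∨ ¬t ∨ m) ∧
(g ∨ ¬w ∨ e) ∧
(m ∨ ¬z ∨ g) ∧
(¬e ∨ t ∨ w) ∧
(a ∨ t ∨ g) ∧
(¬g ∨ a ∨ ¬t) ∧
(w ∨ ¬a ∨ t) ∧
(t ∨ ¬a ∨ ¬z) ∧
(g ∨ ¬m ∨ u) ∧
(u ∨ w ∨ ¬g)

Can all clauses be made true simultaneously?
No

No, the formula is not satisfiable.

No assignment of truth values to the variables can make all 34 clauses true simultaneously.

The formula is UNSAT (unsatisfiable).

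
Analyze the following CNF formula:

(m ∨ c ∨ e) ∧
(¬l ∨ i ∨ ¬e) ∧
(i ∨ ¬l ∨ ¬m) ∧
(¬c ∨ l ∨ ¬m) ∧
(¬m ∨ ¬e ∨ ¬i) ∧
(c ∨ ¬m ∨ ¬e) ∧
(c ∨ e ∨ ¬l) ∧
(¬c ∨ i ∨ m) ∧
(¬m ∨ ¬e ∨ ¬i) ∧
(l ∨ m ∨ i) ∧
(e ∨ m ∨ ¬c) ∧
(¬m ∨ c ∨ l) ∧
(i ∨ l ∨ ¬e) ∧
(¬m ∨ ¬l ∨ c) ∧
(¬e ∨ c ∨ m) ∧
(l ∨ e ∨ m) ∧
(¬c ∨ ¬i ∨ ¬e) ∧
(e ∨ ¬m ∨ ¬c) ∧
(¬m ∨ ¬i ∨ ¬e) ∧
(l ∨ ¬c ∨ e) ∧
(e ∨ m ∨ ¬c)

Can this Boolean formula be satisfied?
No

No, the formula is not satisfiable.

No assignment of truth values to the variables can make all 21 clauses true simultaneously.

The formula is UNSAT (unsatisfiable).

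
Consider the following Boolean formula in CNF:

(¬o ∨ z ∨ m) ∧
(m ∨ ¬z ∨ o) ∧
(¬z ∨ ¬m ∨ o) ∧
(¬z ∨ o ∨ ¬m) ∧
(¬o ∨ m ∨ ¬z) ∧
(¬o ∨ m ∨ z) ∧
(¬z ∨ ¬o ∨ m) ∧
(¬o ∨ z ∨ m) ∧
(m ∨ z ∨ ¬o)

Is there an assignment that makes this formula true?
Yes

Yes, the formula is satisfiable.

One satisfying assignment is: z=False, o=False, m=False

Verification: With this assignment, all 9 clauses evaluate to true.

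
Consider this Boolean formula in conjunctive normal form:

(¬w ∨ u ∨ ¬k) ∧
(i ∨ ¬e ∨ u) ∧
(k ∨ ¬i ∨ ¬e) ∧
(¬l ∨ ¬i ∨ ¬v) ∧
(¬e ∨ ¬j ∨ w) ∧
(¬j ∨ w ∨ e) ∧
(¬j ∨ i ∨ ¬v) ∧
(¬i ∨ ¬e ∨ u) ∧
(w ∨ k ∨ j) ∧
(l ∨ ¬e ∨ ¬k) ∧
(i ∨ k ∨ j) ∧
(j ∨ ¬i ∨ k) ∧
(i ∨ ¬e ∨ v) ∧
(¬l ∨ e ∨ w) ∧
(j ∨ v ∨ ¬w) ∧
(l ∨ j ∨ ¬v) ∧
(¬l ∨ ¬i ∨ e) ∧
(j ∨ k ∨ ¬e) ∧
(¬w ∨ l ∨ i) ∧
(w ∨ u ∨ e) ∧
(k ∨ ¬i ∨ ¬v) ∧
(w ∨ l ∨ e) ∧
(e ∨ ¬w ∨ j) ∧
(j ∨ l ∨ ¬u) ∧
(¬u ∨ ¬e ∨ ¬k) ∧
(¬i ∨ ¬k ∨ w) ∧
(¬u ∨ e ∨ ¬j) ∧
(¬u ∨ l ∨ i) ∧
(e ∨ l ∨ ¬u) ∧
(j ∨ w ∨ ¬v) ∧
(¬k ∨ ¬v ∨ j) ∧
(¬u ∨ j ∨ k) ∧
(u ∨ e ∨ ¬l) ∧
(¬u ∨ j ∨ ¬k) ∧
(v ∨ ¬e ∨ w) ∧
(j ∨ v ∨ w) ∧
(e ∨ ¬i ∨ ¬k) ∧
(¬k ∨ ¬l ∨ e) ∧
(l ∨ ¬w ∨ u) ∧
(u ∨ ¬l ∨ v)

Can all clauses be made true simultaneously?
No

No, the formula is not satisfiable.

No assignment of truth values to the variables can make all 40 clauses true simultaneously.

The formula is UNSAT (unsatisfiable).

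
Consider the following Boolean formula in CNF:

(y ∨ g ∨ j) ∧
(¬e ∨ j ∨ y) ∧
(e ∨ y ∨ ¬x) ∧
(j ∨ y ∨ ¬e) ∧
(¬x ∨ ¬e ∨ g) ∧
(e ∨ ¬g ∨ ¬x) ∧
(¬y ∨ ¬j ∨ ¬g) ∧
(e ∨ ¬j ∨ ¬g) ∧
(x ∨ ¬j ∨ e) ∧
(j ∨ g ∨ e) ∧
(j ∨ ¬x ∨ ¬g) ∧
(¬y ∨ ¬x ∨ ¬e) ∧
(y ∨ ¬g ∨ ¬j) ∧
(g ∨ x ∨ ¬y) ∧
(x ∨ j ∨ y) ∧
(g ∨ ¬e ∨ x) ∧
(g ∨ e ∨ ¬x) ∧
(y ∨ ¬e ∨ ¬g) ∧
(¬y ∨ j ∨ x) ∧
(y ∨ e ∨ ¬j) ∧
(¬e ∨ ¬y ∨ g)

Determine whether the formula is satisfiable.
No

No, the formula is not satisfiable.

No assignment of truth values to the variables can make all 21 clauses true simultaneously.

The formula is UNSAT (unsatisfiable).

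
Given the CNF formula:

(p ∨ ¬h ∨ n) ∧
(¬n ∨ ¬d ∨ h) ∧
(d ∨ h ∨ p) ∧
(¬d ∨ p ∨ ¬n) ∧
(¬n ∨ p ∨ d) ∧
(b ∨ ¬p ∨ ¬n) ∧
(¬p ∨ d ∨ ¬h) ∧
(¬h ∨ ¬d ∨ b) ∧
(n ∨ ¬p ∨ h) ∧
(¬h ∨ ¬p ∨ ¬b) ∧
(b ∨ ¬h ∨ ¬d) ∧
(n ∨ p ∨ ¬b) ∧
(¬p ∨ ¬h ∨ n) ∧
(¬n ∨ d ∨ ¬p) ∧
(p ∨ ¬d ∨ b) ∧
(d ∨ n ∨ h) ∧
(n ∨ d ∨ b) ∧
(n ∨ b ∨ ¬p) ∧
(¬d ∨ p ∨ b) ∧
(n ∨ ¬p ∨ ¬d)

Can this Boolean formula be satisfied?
No

No, the formula is not satisfiable.

No assignment of truth values to the variables can make all 20 clauses true simultaneously.

The formula is UNSAT (unsatisfiable).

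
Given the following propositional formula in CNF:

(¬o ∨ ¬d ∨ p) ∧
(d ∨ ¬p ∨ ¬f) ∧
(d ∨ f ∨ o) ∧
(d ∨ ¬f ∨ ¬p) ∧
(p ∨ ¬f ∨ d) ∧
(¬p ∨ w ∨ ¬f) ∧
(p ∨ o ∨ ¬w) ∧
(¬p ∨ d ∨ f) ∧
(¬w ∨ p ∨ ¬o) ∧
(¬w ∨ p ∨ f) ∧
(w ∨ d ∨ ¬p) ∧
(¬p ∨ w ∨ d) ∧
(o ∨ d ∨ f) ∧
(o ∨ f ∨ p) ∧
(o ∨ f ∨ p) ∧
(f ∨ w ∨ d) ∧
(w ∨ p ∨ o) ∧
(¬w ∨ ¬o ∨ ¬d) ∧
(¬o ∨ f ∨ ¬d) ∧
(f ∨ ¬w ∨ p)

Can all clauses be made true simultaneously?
Yes

Yes, the formula is satisfiable.

One satisfying assignment is: f=False, d=True, o=False, p=True, w=False

Verification: With this assignment, all 20 clauses evaluate to true.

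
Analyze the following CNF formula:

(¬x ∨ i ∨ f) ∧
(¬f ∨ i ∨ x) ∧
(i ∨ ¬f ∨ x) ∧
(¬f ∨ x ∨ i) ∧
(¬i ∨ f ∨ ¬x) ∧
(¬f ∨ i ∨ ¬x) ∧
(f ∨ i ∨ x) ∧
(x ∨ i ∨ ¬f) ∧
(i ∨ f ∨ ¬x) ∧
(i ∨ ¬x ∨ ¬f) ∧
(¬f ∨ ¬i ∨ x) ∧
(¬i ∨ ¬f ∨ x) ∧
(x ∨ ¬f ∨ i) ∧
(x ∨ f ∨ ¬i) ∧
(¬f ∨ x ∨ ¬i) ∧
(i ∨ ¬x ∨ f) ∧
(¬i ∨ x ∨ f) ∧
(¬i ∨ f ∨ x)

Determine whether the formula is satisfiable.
Yes

Yes, the formula is satisfiable.

One satisfying assignment is: i=True, f=True, x=True

Verification: With this assignment, all 18 clauses evaluate to true.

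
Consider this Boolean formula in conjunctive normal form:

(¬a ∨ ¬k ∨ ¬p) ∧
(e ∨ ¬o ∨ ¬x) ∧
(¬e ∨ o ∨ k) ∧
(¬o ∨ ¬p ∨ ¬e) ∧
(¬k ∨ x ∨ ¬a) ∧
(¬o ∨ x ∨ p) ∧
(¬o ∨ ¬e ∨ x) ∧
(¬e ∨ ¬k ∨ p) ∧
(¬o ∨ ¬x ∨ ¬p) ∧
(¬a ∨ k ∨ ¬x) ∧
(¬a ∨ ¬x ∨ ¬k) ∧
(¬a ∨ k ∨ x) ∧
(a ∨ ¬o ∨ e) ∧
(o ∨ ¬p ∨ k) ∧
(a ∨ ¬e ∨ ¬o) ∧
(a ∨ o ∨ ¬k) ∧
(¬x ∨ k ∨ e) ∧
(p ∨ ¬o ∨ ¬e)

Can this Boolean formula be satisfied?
Yes

Yes, the formula is satisfiable.

One satisfying assignment is: a=False, k=False, p=False, e=False, o=False, x=False

Verification: With this assignment, all 18 clauses evaluate to true.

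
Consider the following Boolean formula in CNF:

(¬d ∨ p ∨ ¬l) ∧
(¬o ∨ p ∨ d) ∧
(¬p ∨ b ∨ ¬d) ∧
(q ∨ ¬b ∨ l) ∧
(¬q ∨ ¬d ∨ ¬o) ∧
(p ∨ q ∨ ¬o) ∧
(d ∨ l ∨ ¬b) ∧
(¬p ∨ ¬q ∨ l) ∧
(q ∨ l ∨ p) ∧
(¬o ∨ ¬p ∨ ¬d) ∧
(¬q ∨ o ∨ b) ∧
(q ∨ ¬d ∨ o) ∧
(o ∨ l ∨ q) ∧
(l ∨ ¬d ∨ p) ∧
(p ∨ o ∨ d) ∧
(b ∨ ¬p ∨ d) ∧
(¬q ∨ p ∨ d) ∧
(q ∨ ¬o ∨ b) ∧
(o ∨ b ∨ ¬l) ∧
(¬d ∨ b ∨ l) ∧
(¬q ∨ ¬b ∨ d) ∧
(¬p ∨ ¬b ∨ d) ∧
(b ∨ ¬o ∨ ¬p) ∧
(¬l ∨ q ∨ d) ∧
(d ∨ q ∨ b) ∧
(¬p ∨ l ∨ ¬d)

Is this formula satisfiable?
Yes

Yes, the formula is satisfiable.

One satisfying assignment is: o=False, b=True, p=True, q=True, d=True, l=True

Verification: With this assignment, all 26 clauses evaluate to true.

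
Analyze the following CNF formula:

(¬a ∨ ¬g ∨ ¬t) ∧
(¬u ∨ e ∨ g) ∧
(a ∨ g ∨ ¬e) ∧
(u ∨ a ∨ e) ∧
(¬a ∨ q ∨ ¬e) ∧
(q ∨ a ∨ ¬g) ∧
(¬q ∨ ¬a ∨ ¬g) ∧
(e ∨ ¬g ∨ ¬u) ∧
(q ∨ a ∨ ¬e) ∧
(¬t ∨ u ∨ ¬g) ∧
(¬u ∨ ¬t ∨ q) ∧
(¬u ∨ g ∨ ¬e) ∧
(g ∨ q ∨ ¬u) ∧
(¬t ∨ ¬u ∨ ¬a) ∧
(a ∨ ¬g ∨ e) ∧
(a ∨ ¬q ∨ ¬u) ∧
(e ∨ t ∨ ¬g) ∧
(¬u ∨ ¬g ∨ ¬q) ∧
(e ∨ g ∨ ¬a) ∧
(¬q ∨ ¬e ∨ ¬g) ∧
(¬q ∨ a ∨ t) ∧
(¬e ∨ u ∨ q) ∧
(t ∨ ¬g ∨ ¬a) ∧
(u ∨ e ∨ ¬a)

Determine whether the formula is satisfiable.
Yes

Yes, the formula is satisfiable.

One satisfying assignment is: e=True, a=True, t=False, q=True, g=False, u=False

Verification: With this assignment, all 24 clauses evaluate to true.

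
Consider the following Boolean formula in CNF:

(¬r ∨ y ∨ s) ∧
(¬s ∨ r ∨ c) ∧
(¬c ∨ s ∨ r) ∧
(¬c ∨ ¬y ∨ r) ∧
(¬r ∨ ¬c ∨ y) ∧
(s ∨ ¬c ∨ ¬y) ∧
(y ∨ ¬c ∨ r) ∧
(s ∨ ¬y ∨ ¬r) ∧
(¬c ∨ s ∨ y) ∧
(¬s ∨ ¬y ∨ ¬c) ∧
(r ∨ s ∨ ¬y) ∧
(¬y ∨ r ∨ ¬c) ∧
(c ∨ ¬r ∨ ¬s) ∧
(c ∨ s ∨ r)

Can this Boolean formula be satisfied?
No

No, the formula is not satisfiable.

No assignment of truth values to the variables can make all 14 clauses true simultaneously.

The formula is UNSAT (unsatisfiable).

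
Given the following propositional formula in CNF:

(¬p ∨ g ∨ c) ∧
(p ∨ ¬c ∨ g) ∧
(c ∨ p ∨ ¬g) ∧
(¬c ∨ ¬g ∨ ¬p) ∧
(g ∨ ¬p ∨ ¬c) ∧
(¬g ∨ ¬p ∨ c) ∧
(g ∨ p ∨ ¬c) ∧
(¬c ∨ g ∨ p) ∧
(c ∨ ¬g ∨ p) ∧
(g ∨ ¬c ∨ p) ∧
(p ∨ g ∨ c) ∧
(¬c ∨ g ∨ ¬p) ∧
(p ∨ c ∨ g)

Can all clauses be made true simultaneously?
Yes

Yes, the formula is satisfiable.

One satisfying assignment is: c=True, g=True, p=False

Verification: With this assignment, all 13 clauses evaluate to true.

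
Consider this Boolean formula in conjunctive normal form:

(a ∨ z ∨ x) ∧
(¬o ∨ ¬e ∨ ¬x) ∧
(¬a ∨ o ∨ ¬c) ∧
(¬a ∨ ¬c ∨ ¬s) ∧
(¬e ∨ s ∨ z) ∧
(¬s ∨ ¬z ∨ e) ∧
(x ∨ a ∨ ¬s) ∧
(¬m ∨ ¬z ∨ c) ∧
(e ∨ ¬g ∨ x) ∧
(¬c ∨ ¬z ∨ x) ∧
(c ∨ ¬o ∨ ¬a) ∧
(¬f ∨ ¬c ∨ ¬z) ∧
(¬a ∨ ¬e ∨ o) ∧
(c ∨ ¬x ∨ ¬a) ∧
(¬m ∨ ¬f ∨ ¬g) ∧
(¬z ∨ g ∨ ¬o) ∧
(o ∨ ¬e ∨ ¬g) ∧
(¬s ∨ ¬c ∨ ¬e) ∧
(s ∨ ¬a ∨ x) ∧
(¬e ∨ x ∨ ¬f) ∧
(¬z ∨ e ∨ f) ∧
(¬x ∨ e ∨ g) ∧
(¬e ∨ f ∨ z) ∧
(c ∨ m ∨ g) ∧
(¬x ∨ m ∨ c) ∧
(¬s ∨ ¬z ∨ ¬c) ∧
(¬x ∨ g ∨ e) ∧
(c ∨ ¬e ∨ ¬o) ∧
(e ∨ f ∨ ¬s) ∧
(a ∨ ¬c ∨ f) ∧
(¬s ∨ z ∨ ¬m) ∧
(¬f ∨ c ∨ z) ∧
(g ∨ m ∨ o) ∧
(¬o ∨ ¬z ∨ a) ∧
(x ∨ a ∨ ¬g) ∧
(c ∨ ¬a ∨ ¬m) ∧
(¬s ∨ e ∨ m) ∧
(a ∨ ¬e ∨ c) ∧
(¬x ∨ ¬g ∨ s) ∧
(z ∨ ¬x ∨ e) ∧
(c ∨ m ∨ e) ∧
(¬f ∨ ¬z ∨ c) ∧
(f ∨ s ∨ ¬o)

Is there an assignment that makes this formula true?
No

No, the formula is not satisfiable.

No assignment of truth values to the variables can make all 43 clauses true simultaneously.

The formula is UNSAT (unsatisfiable).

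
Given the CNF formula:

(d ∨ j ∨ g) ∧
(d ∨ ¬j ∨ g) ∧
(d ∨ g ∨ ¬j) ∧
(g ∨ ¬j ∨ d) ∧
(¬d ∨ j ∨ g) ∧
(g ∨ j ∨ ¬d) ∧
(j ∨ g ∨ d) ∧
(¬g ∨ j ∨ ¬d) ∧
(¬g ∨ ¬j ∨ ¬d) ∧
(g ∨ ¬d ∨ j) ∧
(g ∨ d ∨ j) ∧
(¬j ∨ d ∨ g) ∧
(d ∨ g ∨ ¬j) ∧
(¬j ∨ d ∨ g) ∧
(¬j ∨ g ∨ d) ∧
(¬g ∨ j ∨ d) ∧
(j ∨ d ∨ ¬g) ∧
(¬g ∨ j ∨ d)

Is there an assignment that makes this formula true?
Yes

Yes, the formula is satisfiable.

One satisfying assignment is: d=False, g=True, j=True

Verification: With this assignment, all 18 clauses evaluate to true.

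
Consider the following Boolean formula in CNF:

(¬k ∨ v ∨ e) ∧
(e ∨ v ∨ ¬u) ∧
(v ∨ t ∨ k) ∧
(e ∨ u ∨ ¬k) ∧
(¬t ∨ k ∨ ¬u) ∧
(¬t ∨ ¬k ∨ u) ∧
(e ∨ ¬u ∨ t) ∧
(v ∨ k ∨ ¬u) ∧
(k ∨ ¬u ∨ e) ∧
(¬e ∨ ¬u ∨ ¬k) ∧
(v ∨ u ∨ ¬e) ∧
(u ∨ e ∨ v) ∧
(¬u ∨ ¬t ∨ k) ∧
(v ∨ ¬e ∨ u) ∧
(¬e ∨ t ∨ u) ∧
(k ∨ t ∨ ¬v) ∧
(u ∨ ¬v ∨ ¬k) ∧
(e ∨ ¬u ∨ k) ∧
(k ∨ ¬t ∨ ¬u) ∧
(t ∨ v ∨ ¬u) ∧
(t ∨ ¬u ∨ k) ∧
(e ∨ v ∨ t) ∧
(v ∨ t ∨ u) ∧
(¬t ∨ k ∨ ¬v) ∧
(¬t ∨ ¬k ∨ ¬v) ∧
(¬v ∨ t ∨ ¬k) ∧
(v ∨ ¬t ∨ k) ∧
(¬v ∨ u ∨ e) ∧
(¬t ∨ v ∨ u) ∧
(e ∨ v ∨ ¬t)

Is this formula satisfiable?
No

No, the formula is not satisfiable.

No assignment of truth values to the variables can make all 30 clauses true simultaneously.

The formula is UNSAT (unsatisfiable).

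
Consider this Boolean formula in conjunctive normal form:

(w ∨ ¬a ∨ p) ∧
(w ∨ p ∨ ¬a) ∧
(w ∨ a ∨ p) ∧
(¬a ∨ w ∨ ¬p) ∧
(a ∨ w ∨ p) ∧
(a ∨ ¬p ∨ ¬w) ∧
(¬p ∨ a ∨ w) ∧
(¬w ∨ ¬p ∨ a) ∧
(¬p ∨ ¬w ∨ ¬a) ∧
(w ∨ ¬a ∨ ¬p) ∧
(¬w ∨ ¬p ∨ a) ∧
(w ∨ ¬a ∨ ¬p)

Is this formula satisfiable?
Yes

Yes, the formula is satisfiable.

One satisfying assignment is: w=True, p=False, a=False

Verification: With this assignment, all 12 clauses evaluate to true.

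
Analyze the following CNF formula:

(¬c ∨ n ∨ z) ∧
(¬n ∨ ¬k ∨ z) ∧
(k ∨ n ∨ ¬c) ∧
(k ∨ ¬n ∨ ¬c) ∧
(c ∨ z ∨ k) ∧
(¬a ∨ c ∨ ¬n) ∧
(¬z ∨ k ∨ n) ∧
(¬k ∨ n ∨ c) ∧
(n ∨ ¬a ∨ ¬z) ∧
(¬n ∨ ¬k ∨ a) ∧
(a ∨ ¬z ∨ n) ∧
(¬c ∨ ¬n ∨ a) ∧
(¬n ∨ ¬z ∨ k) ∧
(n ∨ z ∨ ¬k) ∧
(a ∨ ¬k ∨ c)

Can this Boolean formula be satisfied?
Yes

Yes, the formula is satisfiable.

One satisfying assignment is: k=True, a=True, c=True, z=True, n=True

Verification: With this assignment, all 15 clauses evaluate to true.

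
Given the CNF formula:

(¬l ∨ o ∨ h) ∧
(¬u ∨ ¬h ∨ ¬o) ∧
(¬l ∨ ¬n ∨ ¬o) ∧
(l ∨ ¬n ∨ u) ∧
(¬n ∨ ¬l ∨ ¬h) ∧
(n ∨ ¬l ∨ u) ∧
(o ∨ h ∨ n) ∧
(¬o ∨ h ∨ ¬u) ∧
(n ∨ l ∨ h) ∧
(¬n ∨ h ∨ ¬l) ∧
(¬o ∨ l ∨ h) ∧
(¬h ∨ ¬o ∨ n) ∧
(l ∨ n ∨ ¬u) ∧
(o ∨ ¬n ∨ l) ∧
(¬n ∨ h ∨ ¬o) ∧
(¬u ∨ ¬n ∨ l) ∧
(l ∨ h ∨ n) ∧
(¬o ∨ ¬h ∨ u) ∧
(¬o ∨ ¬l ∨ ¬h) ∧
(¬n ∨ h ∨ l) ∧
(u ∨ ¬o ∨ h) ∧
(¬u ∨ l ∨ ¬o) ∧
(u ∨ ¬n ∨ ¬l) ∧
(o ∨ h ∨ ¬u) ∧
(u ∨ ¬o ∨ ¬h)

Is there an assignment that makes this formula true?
Yes

Yes, the formula is satisfiable.

One satisfying assignment is: h=True, u=False, n=False, l=False, o=False

Verification: With this assignment, all 25 clauses evaluate to true.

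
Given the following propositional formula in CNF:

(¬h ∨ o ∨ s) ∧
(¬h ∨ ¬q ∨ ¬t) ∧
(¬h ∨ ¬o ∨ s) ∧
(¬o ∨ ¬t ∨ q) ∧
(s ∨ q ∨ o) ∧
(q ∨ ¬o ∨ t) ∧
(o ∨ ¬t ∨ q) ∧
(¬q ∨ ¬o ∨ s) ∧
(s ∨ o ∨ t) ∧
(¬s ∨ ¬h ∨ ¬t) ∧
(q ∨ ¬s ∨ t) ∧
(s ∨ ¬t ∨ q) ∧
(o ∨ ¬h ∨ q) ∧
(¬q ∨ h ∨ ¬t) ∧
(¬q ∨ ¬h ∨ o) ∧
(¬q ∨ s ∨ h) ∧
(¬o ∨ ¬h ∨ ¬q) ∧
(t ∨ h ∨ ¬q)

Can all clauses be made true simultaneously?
No

No, the formula is not satisfiable.

No assignment of truth values to the variables can make all 18 clauses true simultaneously.

The formula is UNSAT (unsatisfiable).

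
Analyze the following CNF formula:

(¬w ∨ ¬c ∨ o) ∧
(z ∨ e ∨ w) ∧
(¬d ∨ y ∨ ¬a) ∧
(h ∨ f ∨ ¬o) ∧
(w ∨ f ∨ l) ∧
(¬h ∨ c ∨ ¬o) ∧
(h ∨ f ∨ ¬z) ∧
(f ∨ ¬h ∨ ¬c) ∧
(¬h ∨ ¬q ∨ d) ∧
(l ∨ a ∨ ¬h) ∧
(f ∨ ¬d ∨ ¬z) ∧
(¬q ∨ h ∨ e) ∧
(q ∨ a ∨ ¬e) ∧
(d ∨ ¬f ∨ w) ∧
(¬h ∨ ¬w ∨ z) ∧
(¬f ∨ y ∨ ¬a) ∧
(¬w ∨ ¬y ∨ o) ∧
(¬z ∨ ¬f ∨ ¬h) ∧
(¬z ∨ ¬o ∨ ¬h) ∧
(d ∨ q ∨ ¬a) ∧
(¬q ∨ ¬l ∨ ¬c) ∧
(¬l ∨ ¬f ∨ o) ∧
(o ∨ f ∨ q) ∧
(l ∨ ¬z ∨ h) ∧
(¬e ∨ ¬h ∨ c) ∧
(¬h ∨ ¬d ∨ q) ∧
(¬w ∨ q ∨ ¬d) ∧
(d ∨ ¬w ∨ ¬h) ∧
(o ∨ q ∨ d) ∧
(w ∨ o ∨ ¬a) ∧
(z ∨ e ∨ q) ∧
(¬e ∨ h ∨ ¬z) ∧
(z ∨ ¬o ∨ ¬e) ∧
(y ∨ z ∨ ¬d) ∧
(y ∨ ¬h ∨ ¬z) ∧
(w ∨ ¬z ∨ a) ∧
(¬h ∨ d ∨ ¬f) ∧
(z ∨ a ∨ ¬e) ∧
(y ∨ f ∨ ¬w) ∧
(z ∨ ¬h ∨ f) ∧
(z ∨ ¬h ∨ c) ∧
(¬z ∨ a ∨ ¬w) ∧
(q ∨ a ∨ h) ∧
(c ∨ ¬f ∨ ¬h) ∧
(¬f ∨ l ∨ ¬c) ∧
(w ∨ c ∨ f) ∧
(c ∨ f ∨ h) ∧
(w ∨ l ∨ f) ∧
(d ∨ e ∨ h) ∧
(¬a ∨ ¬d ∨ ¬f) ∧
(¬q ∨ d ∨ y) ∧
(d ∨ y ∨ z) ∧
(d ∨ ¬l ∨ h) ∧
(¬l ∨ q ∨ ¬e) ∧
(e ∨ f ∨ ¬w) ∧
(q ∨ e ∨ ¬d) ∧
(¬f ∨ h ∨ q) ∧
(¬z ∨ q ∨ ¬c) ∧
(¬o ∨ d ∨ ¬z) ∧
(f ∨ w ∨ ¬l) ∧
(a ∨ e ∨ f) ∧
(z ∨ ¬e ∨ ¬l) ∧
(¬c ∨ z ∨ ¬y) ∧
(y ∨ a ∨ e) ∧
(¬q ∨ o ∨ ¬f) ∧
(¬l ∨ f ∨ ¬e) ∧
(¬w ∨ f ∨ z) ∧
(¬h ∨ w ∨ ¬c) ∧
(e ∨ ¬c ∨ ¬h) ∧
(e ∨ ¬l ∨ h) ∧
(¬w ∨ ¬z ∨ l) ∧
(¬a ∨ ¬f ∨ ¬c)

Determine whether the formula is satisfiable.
No

No, the formula is not satisfiable.

No assignment of truth values to the variables can make all 72 clauses true simultaneously.

The formula is UNSAT (unsatisfiable).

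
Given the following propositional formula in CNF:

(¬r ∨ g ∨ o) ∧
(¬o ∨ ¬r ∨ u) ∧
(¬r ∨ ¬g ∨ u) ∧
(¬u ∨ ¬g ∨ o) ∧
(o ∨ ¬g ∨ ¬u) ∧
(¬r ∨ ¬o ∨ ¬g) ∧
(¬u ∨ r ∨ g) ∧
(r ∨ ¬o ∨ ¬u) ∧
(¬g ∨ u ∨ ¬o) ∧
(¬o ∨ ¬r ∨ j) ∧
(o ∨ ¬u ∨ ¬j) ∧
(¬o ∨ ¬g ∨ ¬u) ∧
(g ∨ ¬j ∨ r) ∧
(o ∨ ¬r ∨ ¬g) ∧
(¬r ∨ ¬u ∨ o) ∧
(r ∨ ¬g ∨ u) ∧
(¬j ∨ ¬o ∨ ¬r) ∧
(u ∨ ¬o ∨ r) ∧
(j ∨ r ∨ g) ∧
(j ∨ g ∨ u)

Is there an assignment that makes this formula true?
No

No, the formula is not satisfiable.

No assignment of truth values to the variables can make all 20 clauses true simultaneously.

The formula is UNSAT (unsatisfiable).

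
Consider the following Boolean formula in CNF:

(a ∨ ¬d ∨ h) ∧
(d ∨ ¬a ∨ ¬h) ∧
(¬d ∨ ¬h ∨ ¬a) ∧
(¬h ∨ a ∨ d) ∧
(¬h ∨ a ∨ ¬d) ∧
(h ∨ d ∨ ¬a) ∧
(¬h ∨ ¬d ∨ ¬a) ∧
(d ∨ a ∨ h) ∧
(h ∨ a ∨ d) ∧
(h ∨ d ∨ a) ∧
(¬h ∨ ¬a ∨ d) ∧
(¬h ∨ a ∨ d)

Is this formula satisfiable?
Yes

Yes, the formula is satisfiable.

One satisfying assignment is: h=False, a=True, d=True

Verification: With this assignment, all 12 clauses evaluate to true.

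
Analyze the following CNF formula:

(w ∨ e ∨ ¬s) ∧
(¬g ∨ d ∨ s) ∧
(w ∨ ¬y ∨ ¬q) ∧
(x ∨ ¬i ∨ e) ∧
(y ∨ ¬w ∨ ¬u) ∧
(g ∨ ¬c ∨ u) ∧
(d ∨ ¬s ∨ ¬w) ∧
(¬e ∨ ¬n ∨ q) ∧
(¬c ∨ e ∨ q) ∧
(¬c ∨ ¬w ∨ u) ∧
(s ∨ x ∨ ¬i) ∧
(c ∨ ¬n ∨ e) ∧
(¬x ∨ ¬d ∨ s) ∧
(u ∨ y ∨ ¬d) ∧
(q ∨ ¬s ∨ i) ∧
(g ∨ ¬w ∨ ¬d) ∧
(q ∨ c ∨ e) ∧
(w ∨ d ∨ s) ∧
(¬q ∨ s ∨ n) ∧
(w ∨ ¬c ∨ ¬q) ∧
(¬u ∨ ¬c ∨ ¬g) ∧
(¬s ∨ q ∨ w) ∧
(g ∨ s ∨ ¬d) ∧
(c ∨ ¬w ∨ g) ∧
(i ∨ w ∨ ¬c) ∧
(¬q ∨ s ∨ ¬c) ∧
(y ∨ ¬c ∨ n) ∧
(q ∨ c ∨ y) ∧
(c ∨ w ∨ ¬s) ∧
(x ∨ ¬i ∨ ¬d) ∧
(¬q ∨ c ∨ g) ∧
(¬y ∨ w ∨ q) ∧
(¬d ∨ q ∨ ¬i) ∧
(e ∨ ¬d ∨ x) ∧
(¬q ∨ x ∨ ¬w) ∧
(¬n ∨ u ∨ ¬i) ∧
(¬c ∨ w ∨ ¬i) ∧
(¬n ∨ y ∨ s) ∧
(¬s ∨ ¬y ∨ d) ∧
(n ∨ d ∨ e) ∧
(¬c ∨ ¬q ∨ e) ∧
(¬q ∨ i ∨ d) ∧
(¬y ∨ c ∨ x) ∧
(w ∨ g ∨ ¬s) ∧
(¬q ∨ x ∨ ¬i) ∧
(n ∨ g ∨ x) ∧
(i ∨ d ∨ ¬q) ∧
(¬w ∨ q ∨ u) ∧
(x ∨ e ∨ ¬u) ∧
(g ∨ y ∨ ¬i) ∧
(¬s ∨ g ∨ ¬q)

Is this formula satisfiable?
Yes

Yes, the formula is satisfiable.

One satisfying assignment is: i=False, y=True, c=False, g=True, s=True, x=True, d=True, q=True, u=False, w=True, n=False, e=False

Verification: With this assignment, all 51 clauses evaluate to true.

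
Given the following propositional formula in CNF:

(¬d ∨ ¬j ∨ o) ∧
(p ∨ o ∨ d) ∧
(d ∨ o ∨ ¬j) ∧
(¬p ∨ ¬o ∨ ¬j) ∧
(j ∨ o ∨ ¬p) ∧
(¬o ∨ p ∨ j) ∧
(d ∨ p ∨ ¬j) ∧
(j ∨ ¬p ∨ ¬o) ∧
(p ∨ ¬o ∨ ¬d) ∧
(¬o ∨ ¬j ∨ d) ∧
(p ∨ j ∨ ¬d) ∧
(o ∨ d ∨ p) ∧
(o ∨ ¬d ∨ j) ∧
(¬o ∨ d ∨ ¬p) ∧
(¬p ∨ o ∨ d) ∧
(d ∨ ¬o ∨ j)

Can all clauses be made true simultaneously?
No

No, the formula is not satisfiable.

No assignment of truth values to the variables can make all 16 clauses true simultaneously.

The formula is UNSAT (unsatisfiable).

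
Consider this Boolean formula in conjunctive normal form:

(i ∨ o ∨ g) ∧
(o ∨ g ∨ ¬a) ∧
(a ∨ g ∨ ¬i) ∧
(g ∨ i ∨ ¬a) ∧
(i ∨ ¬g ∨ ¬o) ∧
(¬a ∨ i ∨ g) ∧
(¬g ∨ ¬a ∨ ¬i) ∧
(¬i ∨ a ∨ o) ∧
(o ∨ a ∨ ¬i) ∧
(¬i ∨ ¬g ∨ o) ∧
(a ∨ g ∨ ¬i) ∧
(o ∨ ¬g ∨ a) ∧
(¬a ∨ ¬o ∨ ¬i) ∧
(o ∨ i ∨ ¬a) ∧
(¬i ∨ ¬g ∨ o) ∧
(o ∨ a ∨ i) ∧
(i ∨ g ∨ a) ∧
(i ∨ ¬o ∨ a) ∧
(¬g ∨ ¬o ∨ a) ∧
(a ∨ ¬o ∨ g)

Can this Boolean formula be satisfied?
No

No, the formula is not satisfiable.

No assignment of truth values to the variables can make all 20 clauses true simultaneously.

The formula is UNSAT (unsatisfiable).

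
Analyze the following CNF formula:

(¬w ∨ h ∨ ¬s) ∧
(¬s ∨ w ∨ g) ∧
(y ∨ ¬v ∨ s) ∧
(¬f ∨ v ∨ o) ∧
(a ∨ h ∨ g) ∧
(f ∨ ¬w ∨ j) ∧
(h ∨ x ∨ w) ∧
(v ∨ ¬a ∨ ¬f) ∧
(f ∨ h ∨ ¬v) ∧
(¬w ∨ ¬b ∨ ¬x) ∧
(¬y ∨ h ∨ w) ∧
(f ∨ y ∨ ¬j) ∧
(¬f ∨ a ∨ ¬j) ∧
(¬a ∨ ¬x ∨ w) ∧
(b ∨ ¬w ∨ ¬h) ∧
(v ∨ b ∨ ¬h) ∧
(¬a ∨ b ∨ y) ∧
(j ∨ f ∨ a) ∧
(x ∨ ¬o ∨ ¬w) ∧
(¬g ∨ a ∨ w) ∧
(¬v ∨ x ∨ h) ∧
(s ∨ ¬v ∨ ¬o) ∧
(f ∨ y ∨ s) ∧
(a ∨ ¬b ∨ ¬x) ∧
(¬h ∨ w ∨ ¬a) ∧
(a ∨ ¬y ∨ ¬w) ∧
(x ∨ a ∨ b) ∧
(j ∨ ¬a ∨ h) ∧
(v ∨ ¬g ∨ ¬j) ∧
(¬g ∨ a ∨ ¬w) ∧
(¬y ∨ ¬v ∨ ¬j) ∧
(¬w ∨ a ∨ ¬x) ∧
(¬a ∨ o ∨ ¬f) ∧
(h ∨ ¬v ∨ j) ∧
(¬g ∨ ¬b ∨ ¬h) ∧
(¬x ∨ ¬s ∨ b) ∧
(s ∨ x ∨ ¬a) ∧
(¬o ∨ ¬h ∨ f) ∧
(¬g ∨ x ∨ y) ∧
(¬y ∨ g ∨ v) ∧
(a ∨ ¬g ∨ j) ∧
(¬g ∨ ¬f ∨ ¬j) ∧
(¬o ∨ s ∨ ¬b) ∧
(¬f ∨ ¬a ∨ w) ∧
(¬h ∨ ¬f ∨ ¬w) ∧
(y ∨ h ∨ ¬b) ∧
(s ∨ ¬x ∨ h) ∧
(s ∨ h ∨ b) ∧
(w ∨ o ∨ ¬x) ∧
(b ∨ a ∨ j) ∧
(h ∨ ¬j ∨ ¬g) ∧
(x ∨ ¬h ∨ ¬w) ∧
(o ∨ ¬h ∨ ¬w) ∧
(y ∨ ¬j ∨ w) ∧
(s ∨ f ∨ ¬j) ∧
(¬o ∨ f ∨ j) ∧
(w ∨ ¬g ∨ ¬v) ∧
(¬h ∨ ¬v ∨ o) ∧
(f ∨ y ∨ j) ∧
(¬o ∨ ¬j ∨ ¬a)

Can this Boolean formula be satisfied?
No

No, the formula is not satisfiable.

No assignment of truth values to the variables can make all 60 clauses true simultaneously.

The formula is UNSAT (unsatisfiable).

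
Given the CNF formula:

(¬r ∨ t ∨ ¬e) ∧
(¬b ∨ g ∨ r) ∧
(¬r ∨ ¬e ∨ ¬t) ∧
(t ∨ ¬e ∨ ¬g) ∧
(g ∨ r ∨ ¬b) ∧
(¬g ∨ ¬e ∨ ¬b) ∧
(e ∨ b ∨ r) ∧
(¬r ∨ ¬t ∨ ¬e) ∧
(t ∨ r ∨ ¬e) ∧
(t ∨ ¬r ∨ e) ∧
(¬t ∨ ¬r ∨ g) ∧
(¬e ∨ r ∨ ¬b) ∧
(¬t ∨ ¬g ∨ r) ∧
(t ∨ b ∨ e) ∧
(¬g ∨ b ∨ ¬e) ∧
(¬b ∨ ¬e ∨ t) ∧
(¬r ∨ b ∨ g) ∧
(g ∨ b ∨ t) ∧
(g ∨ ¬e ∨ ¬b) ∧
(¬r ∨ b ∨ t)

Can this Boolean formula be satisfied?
Yes

Yes, the formula is satisfiable.

One satisfying assignment is: g=True, r=True, t=True, b=False, e=False

Verification: With this assignment, all 20 clauses evaluate to true.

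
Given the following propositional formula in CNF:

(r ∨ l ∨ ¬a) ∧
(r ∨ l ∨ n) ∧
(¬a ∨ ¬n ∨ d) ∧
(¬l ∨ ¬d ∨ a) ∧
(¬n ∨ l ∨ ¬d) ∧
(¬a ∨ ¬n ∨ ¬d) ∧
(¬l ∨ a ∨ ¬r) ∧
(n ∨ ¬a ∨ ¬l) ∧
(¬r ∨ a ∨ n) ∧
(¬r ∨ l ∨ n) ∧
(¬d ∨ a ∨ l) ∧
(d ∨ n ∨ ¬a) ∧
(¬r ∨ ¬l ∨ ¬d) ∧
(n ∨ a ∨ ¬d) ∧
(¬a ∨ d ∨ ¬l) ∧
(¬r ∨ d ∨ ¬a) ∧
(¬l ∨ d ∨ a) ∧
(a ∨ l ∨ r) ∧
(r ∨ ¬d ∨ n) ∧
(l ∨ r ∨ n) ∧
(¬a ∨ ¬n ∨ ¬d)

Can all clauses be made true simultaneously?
Yes

Yes, the formula is satisfiable.

One satisfying assignment is: r=True, d=False, l=False, n=True, a=False

Verification: With this assignment, all 21 clauses evaluate to true.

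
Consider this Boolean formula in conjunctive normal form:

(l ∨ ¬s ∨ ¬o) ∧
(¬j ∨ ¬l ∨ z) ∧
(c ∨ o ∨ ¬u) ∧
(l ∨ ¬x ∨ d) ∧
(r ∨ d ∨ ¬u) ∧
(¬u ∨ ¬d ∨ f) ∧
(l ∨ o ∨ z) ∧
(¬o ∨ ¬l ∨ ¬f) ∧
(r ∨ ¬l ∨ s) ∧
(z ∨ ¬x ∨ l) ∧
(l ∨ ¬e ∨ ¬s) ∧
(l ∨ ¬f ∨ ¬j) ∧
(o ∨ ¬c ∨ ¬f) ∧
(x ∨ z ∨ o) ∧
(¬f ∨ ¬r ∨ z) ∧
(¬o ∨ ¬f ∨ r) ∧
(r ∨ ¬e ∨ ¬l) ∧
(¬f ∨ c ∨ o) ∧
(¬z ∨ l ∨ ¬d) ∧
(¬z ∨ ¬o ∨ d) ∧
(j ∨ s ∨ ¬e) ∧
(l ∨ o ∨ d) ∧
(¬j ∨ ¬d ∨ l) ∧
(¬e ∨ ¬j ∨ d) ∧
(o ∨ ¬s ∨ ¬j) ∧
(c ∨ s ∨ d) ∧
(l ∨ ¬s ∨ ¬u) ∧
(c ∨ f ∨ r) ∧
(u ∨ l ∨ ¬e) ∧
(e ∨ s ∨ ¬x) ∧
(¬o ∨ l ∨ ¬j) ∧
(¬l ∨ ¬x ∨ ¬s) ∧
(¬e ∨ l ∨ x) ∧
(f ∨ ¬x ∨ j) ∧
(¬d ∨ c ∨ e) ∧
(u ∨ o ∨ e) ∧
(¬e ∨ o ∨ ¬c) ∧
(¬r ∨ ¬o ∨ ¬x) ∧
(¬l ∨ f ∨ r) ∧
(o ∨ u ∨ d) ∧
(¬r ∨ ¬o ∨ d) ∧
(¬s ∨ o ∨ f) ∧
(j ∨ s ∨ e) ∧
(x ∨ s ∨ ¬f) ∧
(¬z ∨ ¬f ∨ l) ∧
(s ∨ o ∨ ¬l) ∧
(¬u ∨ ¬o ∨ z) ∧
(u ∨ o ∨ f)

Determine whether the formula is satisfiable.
Yes

Yes, the formula is satisfiable.

One satisfying assignment is: u=False, s=True, e=True, j=True, o=True, x=False, l=True, c=True, f=False, r=True, d=True, z=True

Verification: With this assignment, all 48 clauses evaluate to true.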